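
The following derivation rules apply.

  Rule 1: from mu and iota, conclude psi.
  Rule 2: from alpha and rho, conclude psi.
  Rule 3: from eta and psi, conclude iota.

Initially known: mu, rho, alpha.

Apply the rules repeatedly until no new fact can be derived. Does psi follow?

Yes

From alpha and rho, Rule 2 gives psi.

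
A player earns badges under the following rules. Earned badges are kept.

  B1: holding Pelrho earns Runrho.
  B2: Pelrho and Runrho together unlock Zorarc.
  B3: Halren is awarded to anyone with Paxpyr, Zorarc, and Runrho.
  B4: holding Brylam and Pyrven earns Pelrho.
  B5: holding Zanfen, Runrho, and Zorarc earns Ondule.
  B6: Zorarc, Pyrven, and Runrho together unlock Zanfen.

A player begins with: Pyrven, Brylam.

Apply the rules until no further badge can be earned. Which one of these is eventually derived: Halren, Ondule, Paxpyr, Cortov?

With Brylam and Pyrven, Pelrho is earned (B4).
With Pelrho, Runrho is earned (B1).
With Pelrho and Runrho, Zorarc is earned (B2).
With Zorarc, Pyrven, and Runrho, Zanfen is earned (B6).
With Zanfen, Runrho, and Zorarc, Ondule is earned (B5).
Halren would need Paxpyr, Zorarc, and Runrho (B3), but Paxpyr is never earned. No rule produces Paxpyr, and it is not given. No rule produces Cortov, and it is not given.

Ondule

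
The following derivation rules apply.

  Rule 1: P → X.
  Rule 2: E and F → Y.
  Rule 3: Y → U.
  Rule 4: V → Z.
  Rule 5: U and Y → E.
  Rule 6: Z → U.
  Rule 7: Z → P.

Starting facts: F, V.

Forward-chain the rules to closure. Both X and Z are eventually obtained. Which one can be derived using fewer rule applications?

Z

Z: From V, Rule 4 gives Z. [1 rule application]
X: From V, Rule 4 gives Z. From Z, Rule 7 gives P. P holds, so X follows (Rule 1). [3 rule applications]
Z needs fewer.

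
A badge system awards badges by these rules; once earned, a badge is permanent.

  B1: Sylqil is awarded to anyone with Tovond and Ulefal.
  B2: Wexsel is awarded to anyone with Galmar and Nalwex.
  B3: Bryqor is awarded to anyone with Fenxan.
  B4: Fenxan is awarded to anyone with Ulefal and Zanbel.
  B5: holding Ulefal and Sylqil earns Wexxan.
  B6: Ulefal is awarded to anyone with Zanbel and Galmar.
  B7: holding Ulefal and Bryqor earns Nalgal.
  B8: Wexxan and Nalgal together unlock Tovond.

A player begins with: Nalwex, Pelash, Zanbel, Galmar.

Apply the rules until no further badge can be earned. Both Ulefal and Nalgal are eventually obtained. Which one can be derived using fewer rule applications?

Ulefal: With Zanbel and Galmar, Ulefal is earned (B6). [1 rule application]
Nalgal: With Zanbel and Galmar, Ulefal is earned (B6). With Ulefal and Zanbel, Fenxan is earned (B4). With Fenxan, Bryqor is earned (B3). With Ulefal and Bryqor, Nalgal is earned (B7). [4 rule applications]
Ulefal needs fewer.

Ulefal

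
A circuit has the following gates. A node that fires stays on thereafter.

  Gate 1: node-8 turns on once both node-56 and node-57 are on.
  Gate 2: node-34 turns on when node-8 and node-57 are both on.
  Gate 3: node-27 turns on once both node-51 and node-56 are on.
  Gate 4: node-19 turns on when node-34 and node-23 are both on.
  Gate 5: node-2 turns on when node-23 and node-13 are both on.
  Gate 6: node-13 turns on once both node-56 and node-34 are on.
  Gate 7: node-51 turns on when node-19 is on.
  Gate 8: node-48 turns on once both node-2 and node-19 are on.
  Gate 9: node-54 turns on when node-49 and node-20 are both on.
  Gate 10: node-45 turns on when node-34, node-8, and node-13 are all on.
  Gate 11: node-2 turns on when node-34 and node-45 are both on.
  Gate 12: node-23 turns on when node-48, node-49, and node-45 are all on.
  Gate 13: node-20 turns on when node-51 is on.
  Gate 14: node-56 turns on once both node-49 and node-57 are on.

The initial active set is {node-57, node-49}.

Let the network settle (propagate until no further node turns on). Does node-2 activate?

Yes

Gate 14: node-49 and node-57 on → node-56 on.
node-56 and node-57 are on, so node-8 turns on (Gate 1).
node-8 and node-57 are on, so node-34 turns on (Gate 2).
node-56 and node-34 are on, so node-13 turns on (Gate 6).
node-34, node-8, and node-13 are on, so node-45 turns on (Gate 10).
Gate 11: node-34 and node-45 on → node-2 on.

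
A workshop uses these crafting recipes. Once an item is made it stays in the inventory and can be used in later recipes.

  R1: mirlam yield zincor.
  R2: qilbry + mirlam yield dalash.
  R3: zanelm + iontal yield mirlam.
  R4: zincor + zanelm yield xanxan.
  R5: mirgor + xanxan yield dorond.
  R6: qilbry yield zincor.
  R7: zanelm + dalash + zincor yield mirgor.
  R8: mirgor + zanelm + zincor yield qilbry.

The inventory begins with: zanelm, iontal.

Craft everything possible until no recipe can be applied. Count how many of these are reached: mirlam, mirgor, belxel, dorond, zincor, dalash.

2

zanelm + iontal → mirlam (R3).
Using R1, mirlam makes zincor.
mirlam: reached.
mirgor would need zanelm, dalash, and zincor (R7), but dalash is never obtained.
No rule produces belxel, and it is not given.
dorond would need mirgor and xanxan (R5), but mirgor is never obtained.
zincor: reached.
dalash would need qilbry and mirlam (R2), but qilbry is never obtained.
Reached: mirlam and zincor — 2 of the 6.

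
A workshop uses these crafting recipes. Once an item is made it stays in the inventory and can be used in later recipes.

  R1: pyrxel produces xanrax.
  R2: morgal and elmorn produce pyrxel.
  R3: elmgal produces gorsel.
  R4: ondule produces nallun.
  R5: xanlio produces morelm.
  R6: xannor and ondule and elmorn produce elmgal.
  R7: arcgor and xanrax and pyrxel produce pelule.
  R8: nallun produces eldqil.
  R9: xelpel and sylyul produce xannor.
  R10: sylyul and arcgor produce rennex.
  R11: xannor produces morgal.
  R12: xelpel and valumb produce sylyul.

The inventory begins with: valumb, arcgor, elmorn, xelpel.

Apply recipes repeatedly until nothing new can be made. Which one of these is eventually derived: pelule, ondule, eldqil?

pelule

Using R12, xelpel and valumb make sylyul.
Using R9, xelpel and sylyul make xannor.
xannor → morgal (R11).
Using R2, morgal and elmorn make pyrxel.
Using R1, pyrxel makes xanrax.
arcgor and xanrax and pyrxel → pelule (R7).
No rule produces ondule, and it is not given. eldqil would need nallun (R8), but nallun is never obtained.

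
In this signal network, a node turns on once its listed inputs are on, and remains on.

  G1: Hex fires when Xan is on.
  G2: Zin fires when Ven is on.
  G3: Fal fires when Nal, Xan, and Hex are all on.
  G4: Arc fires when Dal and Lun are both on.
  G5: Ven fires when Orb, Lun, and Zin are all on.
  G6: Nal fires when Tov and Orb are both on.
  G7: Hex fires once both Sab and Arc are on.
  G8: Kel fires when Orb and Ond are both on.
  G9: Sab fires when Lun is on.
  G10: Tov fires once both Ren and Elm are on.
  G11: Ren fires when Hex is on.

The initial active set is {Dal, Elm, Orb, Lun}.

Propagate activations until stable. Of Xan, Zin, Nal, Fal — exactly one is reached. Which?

G4: Dal and Lun on → Arc on.
G9: Lun on → Sab on.
Sab and Arc are on, so Hex fires (G7).
Hex is on, so Ren fires (G11).
Ren and Elm are on, so Tov fires (G10).
Tov and Orb are on, so Nal fires (G6).
Zin would need Ven (G2), but Ven never turns on. Fal would need Nal, Xan, and Hex (G3), but Xan never turns on. No rule produces Xan, and it is not given.

Nal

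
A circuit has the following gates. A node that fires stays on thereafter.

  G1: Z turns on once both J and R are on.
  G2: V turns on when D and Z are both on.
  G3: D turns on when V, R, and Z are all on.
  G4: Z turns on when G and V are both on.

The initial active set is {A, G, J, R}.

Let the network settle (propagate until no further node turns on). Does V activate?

No

V would need D and Z (G2), but D never turns on.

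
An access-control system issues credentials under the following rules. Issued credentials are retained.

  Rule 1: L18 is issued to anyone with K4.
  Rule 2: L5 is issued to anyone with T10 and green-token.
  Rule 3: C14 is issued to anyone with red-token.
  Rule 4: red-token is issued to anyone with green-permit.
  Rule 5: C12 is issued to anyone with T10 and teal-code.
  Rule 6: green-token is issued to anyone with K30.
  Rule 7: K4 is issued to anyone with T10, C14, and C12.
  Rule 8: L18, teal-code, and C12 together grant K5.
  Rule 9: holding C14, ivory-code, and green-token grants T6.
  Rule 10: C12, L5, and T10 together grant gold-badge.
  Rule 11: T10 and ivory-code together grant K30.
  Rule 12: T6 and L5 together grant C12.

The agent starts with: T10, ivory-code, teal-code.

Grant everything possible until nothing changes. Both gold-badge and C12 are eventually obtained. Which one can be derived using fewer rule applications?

C12: Holding T10 and teal-code grants C12 (Rule 5). [1 rule application]
gold-badge: Holding T10 and teal-code grants C12 (Rule 5). Holding T10 and ivory-code grants K30 (Rule 11). Holding K30 grants green-token (Rule 6). Holding T10 and green-token grants L5 (Rule 2). Holding C12, L5, and T10 grants gold-badge (Rule 10). [5 rule applications]
C12 needs fewer.

C12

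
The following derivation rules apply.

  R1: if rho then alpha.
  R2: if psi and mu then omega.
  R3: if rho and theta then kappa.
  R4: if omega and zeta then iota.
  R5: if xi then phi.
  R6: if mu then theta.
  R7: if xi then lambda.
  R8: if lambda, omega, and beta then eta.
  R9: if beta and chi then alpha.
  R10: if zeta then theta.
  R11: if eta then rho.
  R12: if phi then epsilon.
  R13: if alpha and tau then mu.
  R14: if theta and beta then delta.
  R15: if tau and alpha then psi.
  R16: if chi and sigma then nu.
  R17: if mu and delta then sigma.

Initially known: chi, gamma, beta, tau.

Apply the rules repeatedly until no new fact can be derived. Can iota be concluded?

No

iota would need omega and zeta (R4), but zeta is never established.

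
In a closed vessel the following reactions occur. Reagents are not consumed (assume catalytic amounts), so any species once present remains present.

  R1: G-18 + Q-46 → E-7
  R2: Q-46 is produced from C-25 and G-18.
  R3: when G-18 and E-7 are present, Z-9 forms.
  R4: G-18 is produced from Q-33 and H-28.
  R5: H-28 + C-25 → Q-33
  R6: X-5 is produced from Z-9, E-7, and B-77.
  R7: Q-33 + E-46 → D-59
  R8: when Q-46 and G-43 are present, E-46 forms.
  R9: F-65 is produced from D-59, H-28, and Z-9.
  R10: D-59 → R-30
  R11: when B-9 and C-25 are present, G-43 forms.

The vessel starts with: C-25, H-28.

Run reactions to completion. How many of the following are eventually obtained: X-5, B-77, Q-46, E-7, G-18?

3

H-28 and C-25 present → Q-33 forms (R5).
Q-33 and H-28 present → G-18 forms (R4).
C-25 and G-18 present → Q-46 forms (R2).
G-18 and Q-46 present → E-7 forms (R1).
X-5 would need Z-9, E-7, and B-77 (R6), but B-77 never forms.
No rule produces B-77, and it is not given.
Q-46: reached.
E-7: reached.
G-18: reached.
Reached: Q-46, E-7, and G-18 — 3 of the 5.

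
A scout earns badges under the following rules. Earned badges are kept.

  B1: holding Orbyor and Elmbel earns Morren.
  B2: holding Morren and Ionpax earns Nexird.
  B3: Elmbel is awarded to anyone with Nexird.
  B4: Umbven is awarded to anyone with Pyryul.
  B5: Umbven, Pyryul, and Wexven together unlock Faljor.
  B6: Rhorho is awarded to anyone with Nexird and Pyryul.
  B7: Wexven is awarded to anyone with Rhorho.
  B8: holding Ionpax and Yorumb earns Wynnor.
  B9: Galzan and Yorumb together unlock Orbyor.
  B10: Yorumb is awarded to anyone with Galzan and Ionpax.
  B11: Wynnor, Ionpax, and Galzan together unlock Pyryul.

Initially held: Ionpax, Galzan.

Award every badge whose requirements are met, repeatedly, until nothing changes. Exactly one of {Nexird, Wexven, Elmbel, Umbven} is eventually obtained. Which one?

With Galzan and Ionpax, Yorumb is earned (B10).
With Ionpax and Yorumb, Wynnor is earned (B8).
With Wynnor, Ionpax, and Galzan, Pyryul is earned (B11).
With Pyryul, Umbven is earned (B4).
Elmbel would need Nexird (B3), but Nexird is never earned. Nexird would need Morren and Ionpax (B2), but Morren is never earned. Wexven would need Rhorho (B7), but Rhorho is never earned.

Umbven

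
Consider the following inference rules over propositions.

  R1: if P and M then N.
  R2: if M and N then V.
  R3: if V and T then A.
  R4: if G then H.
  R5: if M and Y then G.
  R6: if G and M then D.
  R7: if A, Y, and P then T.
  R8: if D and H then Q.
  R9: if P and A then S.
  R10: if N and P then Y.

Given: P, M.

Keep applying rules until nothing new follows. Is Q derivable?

From P and M, R1 gives N.
N and P hold, so Y follows (R10).
From M and Y, R5 gives G.
G and M hold, so D follows (R6).
G holds, so H follows (R4).
D and H hold, so Q follows (R8).

Yes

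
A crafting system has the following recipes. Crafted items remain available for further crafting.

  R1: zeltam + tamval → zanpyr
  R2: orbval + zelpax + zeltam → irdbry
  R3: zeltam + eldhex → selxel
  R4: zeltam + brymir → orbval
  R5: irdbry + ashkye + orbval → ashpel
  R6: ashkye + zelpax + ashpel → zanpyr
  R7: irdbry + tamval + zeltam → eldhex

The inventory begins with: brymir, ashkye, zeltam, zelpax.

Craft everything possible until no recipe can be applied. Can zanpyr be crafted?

Yes

zeltam + brymir → orbval (R4).
orbval + zelpax + zeltam → irdbry (R2).
Using R5, irdbry, ashkye, and orbval make ashpel.
ashkye + zelpax + ashpel → zanpyr (R6).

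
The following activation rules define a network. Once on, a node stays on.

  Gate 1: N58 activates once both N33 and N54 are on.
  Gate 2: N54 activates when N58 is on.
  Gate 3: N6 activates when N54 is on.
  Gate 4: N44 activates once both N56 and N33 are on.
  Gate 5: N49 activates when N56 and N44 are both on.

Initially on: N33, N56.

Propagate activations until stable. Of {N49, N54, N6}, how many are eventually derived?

Gate 4: N56 and N33 on → N44 on.
Gate 5: N56 and N44 on → N49 on.
N49: reached.
N54 would need N58 (Gate 2), but N58 never turns on.
N6 would need N54 (Gate 3), but N54 never turns on.
Reached: N49 — 1 of the 3.

1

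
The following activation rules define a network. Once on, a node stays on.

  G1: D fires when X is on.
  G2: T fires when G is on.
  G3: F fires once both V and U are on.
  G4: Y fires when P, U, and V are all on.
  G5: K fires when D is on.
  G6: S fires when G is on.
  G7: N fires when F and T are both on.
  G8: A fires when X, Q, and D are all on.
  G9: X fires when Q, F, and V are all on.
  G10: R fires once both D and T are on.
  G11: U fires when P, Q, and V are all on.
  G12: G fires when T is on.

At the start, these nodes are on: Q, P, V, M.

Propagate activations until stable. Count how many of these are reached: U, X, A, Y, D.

P, Q, and V are on, so U fires (G11).
G4: P, U, and V on → Y on.
G3: V and U on → F on.
G9: Q, F, and V on → X on.
X is on, so D fires (G1).
X, Q, and D are on, so A fires (G8).
U: reached.
X: reached.
A: reached.
Y: reached.
D: reached.
All 5 are reached.

5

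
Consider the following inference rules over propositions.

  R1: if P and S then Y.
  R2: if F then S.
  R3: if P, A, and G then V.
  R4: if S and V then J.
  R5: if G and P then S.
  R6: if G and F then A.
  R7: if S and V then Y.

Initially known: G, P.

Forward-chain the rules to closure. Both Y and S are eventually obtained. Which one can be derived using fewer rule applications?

S

S: G and P hold, so S follows (R5). [1 rule application]
Y: G and P hold, so S follows (R5). From P and S, R1 gives Y. [2 rule applications]
S needs fewer.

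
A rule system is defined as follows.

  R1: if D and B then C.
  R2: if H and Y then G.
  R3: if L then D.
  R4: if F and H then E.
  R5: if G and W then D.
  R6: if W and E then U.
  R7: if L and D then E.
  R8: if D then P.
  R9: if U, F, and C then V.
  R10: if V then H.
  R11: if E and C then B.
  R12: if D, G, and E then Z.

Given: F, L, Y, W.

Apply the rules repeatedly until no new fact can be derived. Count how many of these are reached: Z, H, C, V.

Z would need D, G, and E (R12), but G is never established.
H would need V (R10), but V is never established.
C would need D and B (R1), but B is never established.
V would need U, F, and C (R9), but C is never established.
None of the 4 are reached.

0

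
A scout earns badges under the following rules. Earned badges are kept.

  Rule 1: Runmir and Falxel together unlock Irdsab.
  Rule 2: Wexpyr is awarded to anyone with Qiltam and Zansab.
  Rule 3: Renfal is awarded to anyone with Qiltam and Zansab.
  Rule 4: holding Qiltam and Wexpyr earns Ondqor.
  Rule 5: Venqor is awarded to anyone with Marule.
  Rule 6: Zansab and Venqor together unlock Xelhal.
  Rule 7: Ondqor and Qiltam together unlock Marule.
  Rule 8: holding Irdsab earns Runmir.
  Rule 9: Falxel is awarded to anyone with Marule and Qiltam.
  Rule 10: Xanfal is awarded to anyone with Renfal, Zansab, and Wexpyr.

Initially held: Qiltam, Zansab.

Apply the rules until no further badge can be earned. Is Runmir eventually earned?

Runmir would need Irdsab (Rule 8), but Irdsab is never earned.

No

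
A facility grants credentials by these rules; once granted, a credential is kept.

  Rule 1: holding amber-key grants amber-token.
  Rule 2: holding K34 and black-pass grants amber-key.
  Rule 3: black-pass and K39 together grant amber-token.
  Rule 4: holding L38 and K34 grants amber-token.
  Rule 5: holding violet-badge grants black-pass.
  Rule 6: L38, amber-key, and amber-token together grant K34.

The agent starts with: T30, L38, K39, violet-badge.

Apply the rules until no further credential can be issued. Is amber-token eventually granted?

Yes

Holding violet-badge grants black-pass (Rule 5).
Holding black-pass and K39 grants amber-token (Rule 3).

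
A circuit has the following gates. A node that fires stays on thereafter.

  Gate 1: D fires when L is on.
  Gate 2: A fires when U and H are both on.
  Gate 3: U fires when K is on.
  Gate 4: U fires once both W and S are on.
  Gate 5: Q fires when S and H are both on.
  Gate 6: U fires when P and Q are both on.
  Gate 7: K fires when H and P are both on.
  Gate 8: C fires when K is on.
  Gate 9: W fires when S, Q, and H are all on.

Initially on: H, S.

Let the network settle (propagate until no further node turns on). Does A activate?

Yes

S and H are on, so Q fires (Gate 5).
S, Q, and H are on, so W fires (Gate 9).
W and S are on, so U fires (Gate 4).
U and H are on, so A fires (Gate 2).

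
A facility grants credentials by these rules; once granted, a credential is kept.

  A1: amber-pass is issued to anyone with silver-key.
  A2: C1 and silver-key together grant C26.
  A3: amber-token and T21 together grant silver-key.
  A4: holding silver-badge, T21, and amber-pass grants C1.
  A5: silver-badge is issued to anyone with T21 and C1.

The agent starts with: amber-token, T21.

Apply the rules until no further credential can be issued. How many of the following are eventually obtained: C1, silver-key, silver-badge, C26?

Holding amber-token and T21 grants silver-key (A3).
C1 would need silver-badge, T21, and amber-pass (A4), but silver-badge is never granted.
silver-key: reached.
silver-badge would need T21 and C1 (A5), but C1 is never granted.
C26 would need C1 and silver-key (A2), but C1 is never granted.
Reached: silver-key — 1 of the 4.

1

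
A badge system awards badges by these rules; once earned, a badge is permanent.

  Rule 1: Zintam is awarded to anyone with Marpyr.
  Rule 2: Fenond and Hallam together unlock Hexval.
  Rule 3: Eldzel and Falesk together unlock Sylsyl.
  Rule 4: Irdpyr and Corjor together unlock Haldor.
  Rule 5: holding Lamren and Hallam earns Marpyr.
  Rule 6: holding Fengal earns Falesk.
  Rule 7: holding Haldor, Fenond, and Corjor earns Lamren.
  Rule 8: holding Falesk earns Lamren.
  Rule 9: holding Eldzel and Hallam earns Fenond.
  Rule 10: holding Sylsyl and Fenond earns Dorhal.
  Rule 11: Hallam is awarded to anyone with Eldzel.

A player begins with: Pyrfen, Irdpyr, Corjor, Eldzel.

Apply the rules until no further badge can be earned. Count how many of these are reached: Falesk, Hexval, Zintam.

With Eldzel, Hallam is earned (Rule 11).
With Irdpyr and Corjor, Haldor is earned (Rule 4).
With Eldzel and Hallam, Fenond is earned (Rule 9).
With Haldor, Fenond, and Corjor, Lamren is earned (Rule 7).
With Fenond and Hallam, Hexval is earned (Rule 2).
With Lamren and Hallam, Marpyr is earned (Rule 5).
With Marpyr, Zintam is earned (Rule 1).
Falesk would need Fengal (Rule 6), but Fengal is never earned.
Hexval: reached.
Zintam: reached.
Reached: Hexval and Zintam — 2 of the 3.

2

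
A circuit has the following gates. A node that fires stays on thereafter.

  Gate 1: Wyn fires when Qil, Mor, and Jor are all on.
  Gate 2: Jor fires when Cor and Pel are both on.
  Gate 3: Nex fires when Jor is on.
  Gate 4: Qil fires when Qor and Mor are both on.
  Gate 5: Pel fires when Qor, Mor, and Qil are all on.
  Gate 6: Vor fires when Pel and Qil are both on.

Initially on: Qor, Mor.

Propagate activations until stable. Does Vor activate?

Yes

Gate 4: Qor and Mor on → Qil on.
Qor, Mor, and Qil are on, so Pel fires (Gate 5).
Pel and Qil are on, so Vor fires (Gate 6).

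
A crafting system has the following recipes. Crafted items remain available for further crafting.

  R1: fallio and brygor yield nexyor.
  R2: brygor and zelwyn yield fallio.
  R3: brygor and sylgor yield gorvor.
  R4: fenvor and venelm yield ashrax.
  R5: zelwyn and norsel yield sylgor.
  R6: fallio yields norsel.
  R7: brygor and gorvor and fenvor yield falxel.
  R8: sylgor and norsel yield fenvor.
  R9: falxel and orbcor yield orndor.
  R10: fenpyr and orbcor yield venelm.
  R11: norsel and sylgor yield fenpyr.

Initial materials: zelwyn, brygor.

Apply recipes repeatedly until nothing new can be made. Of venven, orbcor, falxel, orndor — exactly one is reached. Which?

brygor and zelwyn → fallio (R2).
fallio → norsel (R6).
zelwyn and norsel → sylgor (R5).
brygor and sylgor → gorvor (R3).
sylgor and norsel → fenvor (R8).
Using R7, brygor, gorvor, and fenvor make falxel.
No rule produces orbcor, and it is not given. orndor would need falxel and orbcor (R9), but orbcor is never obtained. No rule produces venven, and it is not given.

falxel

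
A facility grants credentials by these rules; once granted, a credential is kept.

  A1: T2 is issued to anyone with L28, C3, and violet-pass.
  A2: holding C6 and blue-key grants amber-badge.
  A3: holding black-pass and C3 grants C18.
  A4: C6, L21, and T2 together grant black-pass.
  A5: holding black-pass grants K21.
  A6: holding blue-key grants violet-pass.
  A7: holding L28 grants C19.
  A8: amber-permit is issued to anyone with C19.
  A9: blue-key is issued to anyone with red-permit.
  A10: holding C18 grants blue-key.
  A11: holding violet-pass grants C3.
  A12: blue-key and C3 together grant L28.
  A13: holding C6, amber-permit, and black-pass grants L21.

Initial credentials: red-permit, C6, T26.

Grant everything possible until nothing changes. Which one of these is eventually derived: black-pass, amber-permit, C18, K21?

Holding red-permit grants blue-key (A9).
Holding blue-key grants violet-pass (A6).
Holding violet-pass grants C3 (A11).
Holding blue-key and C3 grants L28 (A12).
Holding L28 grants C19 (A7).
Holding C19 grants amber-permit (A8).
K21 would need black-pass (A5), but black-pass is never granted. black-pass would need C6, L21, and T2 (A4), but L21 is never granted. C18 would need black-pass and C3 (A3), but black-pass is never granted.

amber-permit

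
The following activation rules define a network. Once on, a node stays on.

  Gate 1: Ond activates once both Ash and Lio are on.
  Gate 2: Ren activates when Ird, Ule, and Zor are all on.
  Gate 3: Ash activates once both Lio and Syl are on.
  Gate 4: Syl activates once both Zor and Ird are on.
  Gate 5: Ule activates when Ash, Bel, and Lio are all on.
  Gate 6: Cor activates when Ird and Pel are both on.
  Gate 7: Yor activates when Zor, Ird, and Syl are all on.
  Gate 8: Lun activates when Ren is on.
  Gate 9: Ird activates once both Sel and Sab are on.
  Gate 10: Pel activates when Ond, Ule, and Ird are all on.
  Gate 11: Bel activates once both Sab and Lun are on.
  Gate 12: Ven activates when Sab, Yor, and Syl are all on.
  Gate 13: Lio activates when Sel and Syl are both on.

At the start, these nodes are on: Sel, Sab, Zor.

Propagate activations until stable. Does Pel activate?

Pel would need Ond, Ule, and Ird (Gate 10), but Ule never turns on.

No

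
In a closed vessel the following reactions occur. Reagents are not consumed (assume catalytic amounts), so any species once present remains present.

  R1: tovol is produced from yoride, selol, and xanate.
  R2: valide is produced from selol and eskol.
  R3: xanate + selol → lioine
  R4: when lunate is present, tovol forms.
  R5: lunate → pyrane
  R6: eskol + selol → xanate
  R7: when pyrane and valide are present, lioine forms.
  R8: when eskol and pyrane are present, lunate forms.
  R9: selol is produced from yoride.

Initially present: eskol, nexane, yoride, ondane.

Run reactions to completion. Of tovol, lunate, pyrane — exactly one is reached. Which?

tovol

yoride present → selol forms (R9).
eskol and selol present → xanate forms (R6).
yoride, selol, and xanate present → tovol forms (R1).
lunate would need eskol and pyrane (R8), but pyrane never forms. pyrane would need lunate (R5), but lunate never forms.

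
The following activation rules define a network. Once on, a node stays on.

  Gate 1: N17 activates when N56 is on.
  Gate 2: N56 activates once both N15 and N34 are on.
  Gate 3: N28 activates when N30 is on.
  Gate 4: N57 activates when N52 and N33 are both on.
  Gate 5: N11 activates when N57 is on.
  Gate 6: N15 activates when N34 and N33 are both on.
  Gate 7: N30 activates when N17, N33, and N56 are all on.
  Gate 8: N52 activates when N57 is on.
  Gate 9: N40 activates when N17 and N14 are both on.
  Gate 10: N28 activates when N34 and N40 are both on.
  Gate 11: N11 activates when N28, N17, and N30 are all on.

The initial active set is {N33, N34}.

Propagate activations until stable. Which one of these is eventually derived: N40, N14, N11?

Gate 6: N34 and N33 on → N15 on.
Gate 2: N15 and N34 on → N56 on.
N56 is on, so N17 activates (Gate 1).
Gate 7: N17, N33, and N56 on → N30 on.
N30 is on, so N28 activates (Gate 3).
N28, N17, and N30 are on, so N11 activates (Gate 11).
N40 would need N17 and N14 (Gate 9), but N14 never turns on. No rule produces N14, and it is not given.

N11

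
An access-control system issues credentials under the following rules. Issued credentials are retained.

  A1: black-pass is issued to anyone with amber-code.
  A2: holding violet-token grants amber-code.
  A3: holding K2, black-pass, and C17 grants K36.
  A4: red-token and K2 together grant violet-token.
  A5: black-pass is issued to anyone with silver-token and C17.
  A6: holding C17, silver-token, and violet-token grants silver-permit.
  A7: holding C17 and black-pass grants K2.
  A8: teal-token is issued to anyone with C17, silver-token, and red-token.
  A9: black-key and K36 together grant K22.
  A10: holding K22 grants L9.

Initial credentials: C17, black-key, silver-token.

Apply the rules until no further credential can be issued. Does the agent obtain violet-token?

violet-token would need red-token and K2 (A4), but red-token is never granted.

No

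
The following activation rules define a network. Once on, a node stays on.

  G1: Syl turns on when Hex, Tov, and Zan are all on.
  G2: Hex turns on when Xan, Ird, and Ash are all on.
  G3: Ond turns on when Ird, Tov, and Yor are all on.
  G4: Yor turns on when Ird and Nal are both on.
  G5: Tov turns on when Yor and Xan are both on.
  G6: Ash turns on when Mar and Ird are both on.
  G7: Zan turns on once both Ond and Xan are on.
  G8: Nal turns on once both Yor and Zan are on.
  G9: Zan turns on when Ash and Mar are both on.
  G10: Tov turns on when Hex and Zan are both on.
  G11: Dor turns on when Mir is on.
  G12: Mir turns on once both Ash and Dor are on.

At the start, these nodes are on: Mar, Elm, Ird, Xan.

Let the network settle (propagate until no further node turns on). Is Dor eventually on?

No

Dor would need Mir (G11), but Mir never turns on.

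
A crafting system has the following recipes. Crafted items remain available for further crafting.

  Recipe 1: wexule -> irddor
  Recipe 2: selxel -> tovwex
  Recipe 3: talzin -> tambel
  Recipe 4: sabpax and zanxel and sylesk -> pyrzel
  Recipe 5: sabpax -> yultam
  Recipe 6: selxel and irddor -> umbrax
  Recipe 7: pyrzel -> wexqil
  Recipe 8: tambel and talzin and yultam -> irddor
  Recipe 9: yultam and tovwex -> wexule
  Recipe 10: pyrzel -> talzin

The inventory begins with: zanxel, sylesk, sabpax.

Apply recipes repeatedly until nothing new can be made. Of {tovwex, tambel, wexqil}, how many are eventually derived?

sabpax and zanxel and sylesk -> pyrzel (Recipe 4).
pyrzel -> wexqil (Recipe 7).
pyrzel -> talzin (Recipe 10).
talzin -> tambel (Recipe 3).
tovwex would need selxel (Recipe 2), but selxel is never obtained.
tambel: reached.
wexqil: reached.
Reached: tambel and wexqil — 2 of the 3.

2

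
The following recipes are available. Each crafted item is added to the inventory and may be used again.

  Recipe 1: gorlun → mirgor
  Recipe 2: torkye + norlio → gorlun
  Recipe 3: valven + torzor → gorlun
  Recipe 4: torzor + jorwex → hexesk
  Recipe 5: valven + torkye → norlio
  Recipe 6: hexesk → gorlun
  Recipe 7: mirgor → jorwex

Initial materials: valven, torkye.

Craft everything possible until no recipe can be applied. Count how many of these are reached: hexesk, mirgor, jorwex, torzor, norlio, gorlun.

4

valven + torkye → norlio (Recipe 5).
torkye + norlio → gorlun (Recipe 2).
gorlun → mirgor (Recipe 1).
Using Recipe 7, mirgor makes jorwex.
hexesk would need torzor and jorwex (Recipe 4), but torzor is never obtained.
mirgor: reached.
jorwex: reached.
No rule produces torzor, and it is not given.
norlio: reached.
gorlun: reached.
Reached: mirgor, jorwex, norlio, and gorlun — 4 of the 6.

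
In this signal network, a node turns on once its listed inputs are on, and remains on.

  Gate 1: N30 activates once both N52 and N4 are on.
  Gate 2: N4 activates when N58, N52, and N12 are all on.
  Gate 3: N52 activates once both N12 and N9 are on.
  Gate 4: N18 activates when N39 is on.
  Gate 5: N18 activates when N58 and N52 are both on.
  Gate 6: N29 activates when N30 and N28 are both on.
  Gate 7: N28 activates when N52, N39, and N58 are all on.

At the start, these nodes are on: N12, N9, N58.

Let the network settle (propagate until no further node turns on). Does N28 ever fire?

No

N28 would need N52, N39, and N58 (Gate 7), but N39 never turns on.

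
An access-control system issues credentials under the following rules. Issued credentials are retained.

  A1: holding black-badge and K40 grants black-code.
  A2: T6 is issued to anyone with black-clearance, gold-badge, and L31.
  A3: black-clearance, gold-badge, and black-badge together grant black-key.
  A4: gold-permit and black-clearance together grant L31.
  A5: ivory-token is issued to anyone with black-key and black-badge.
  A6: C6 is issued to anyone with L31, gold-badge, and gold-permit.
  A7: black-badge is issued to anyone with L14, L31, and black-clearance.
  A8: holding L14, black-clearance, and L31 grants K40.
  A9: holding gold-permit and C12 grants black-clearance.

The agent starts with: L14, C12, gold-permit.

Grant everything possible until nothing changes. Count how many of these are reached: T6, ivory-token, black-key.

0

T6 would need black-clearance, gold-badge, and L31 (A2), but gold-badge is never granted.
ivory-token would need black-key and black-badge (A5), but black-key is never granted.
black-key would need black-clearance, gold-badge, and black-badge (A3), but gold-badge is never granted.
None of the 3 are reached.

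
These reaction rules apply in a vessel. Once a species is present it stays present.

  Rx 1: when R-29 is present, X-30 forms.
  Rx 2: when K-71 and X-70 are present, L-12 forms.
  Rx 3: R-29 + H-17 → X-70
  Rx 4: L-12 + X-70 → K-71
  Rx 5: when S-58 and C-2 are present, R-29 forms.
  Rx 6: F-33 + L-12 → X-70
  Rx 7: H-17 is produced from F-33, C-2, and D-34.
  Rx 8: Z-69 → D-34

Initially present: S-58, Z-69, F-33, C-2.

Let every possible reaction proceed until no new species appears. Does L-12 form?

L-12 would need K-71 and X-70 (Rx 2), but K-71 never forms.

No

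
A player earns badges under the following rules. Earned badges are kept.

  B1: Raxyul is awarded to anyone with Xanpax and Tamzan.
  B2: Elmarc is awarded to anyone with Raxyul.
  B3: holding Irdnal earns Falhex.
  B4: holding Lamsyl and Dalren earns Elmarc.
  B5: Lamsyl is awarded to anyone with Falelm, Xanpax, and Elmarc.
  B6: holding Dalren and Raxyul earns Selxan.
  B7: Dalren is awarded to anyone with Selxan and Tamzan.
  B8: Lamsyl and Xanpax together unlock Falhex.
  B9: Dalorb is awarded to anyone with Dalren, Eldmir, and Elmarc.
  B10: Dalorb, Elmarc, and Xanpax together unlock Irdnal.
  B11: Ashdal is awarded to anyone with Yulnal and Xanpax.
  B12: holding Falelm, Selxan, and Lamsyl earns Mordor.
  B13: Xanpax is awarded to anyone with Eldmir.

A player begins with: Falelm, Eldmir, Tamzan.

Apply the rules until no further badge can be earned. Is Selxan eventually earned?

Selxan would need Dalren and Raxyul (B6), but Dalren is never earned.

No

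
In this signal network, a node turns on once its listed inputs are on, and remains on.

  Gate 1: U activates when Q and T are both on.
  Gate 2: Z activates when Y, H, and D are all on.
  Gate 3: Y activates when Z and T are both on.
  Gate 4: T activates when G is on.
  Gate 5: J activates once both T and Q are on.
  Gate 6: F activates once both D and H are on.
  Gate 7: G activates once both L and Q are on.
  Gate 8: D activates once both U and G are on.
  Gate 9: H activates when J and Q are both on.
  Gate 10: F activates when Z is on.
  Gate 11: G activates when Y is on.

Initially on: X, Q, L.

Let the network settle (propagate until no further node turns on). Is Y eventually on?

Y would need Z and T (Gate 3), but Z never turns on.

No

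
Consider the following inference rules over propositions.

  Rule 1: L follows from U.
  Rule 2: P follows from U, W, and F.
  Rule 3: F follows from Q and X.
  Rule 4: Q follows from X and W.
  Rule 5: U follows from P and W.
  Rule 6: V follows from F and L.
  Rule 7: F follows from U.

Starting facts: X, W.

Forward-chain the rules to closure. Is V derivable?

V would need F and L (Rule 6), but L is never established.

No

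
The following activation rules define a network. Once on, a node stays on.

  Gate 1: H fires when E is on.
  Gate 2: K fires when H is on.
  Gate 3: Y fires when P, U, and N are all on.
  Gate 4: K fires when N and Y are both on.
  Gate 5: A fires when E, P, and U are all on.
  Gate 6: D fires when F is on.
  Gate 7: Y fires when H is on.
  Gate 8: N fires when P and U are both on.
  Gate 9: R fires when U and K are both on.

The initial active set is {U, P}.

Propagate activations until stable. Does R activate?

P and U are on, so N fires (Gate 8).
P, U, and N are on, so Y fires (Gate 3).
Gate 4: N and Y on → K on.
Gate 9: U and K on → R on.

Yes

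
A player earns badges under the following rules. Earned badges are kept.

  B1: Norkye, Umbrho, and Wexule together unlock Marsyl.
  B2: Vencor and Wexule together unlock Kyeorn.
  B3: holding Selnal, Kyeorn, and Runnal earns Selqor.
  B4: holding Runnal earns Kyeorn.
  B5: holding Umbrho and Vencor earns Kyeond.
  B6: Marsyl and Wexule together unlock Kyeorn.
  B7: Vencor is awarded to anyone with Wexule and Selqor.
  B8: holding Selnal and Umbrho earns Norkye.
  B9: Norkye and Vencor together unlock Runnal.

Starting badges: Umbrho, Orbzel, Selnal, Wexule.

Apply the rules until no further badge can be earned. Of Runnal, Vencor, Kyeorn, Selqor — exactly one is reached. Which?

With Selnal and Umbrho, Norkye is earned (B8).
With Norkye, Umbrho, and Wexule, Marsyl is earned (B1).
With Marsyl and Wexule, Kyeorn is earned (B6).
Runnal would need Norkye and Vencor (B9), but Vencor is never earned. Selqor would need Selnal, Kyeorn, and Runnal (B3), but Runnal is never earned. Vencor would need Wexule and Selqor (B7), but Selqor is never earned.

Kyeorn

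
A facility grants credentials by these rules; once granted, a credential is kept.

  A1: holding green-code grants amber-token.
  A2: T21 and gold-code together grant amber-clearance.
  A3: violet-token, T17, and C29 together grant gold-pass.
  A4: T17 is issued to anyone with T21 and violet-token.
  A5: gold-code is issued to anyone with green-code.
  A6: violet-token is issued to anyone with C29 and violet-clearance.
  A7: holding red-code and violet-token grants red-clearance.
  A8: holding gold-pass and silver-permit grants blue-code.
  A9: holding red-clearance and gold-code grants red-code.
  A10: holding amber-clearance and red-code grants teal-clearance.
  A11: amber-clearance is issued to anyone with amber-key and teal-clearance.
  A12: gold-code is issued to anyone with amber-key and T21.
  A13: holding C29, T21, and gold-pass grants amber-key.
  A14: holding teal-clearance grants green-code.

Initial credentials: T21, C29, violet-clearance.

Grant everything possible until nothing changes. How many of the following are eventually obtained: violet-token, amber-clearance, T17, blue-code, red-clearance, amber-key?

Holding C29 and violet-clearance grants violet-token (A6).
Holding T21 and violet-token grants T17 (A4).
Holding violet-token, T17, and C29 grants gold-pass (A3).
Holding C29, T21, and gold-pass grants amber-key (A13).
Holding amber-key and T21 grants gold-code (A12).
Holding T21 and gold-code grants amber-clearance (A2).
violet-token: reached.
amber-clearance: reached.
T17: reached.
blue-code would need gold-pass and silver-permit (A8), but silver-permit is never granted.
red-clearance would need red-code and violet-token (A7), but red-code is never granted.
amber-key: reached.
Reached: violet-token, amber-clearance, T17, and amber-key — 4 of the 6.

4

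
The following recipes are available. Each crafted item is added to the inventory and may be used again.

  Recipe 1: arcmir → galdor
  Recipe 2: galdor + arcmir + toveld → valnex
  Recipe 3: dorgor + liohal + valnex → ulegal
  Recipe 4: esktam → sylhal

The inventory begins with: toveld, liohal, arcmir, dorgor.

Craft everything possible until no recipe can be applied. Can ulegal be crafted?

Yes

arcmir → galdor (Recipe 1).
Using Recipe 2, galdor, arcmir, and toveld make valnex.
dorgor + liohal + valnex → ulegal (Recipe 3).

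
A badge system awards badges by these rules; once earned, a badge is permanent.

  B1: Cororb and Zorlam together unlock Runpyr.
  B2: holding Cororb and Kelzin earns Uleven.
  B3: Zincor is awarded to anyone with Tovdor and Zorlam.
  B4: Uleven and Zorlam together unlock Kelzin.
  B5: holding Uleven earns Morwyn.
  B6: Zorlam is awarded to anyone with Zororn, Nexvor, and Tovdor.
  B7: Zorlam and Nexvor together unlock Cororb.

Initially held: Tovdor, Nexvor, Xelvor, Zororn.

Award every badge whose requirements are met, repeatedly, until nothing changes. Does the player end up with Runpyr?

Yes

With Zororn, Nexvor, and Tovdor, Zorlam is earned (B6).
With Zorlam and Nexvor, Cororb is earned (B7).
With Cororb and Zorlam, Runpyr is earned (B1).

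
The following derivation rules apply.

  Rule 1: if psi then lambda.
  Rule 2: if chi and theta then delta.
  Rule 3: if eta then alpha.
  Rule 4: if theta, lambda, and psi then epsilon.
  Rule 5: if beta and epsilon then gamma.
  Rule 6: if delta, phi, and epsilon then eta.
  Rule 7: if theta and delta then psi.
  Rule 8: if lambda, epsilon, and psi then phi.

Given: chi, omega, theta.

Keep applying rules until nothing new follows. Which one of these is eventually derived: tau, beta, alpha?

From chi and theta, Rule 2 gives delta.
theta and delta hold, so psi follows (Rule 7).
psi holds, so lambda follows (Rule 1).
From theta, lambda, and psi, Rule 4 gives epsilon.
From lambda, epsilon, and psi, Rule 8 gives phi.
delta, phi, and epsilon hold, so eta follows (Rule 6).
eta holds, so alpha follows (Rule 3).
No rule produces beta, and it is not given. No rule produces tau, and it is not given.

alpha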